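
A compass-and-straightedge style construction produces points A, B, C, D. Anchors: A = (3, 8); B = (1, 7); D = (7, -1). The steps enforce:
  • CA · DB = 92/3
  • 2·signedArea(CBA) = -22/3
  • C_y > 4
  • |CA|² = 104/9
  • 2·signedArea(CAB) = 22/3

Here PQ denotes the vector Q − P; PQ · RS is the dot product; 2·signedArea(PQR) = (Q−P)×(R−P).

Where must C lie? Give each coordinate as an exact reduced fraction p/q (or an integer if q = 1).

C = (11/3, 14/3)

1. C_x = 11/3  [2·signedArea(CBA) = -22/3 ∩ CA · DB = 92/3]
2. C_y = 14/3  [2·signedArea(CBA) = -22/3 ∩ CA · DB = 92/3]
   → C = (11/3, 14/3)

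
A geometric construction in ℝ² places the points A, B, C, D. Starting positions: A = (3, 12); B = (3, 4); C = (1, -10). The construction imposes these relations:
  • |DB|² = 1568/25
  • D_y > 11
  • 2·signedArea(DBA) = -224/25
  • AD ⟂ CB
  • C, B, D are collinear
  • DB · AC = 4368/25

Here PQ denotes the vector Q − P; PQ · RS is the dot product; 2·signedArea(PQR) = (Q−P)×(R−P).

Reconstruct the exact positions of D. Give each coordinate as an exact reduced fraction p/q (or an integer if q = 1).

1. D_x = 103/25  [C, B, D are collinear ∩ AD ⟂ CB]
2. D_y = 296/25  [C, B, D are collinear ∩ AD ⟂ CB]
   → D = (103/25, 296/25)

D = (103/25, 296/25)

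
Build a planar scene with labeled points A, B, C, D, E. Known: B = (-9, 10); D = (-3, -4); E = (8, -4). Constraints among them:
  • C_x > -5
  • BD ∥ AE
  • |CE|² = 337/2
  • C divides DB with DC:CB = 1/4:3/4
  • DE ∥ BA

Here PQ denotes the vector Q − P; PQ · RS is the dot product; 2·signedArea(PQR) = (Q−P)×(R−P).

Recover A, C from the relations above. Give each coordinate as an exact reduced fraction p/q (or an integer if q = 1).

A = (2, 10)
C = (-9/2, -1/2)

1. A_x = 2  [BD ∥ AE ∩ DE ∥ BA]
2. A_y = 10  [BD ∥ AE ∩ DE ∥ BA]
   → A = (2, 10)
3. C_x = -9/2  [C divides DB with DC:CB = 1/4:3/4]
4. C_y = -1/2  [C divides DB with DC:CB = 1/4:3/4]
   → C = (-9/2, -1/2)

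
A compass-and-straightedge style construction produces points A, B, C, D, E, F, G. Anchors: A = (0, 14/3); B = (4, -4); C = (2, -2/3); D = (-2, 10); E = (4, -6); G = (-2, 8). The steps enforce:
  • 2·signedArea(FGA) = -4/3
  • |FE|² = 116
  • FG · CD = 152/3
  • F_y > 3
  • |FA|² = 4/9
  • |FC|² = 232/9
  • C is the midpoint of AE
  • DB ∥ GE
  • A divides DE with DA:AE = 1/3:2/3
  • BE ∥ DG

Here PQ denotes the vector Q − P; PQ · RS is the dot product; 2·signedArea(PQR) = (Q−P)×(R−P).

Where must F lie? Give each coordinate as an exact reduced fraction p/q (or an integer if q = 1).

1. F_x = 0  [FG · CD = 152/3 ∩ 2·signedArea(FGA) = -4/3]
2. F_y = 4  [FG · CD = 152/3 ∩ 2·signedArea(FGA) = -4/3]
   → F = (0, 4)

F = (0, 4)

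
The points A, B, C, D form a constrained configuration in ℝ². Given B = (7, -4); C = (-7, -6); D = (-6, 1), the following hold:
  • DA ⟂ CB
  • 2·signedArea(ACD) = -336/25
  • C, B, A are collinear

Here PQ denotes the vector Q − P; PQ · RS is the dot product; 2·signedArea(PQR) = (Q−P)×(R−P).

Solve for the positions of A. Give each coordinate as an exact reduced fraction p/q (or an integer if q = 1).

1. A_x = -126/25  [C, B, A are collinear ∩ DA ⟂ CB]
2. A_y = -143/25  [C, B, A are collinear ∩ DA ⟂ CB]
   → A = (-126/25, -143/25)

A = (-126/25, -143/25)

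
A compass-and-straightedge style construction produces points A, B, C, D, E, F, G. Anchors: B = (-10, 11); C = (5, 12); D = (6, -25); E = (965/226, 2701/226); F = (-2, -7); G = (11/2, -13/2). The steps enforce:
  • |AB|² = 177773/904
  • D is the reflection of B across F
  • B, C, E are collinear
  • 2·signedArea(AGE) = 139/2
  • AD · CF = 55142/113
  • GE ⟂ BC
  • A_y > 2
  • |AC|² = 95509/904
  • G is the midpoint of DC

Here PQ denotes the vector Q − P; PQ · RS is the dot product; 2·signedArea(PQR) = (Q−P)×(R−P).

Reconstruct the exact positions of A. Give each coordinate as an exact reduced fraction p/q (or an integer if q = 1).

A = (513/452, 1119/452)

1. A_x = 513/452  [AD · CF = 55142/113 ∩ 2·signedArea(AGE) = 139/2]
2. A_y = 1119/452  [AD · CF = 55142/113 ∩ 2·signedArea(AGE) = 139/2]
   → A = (513/452, 1119/452)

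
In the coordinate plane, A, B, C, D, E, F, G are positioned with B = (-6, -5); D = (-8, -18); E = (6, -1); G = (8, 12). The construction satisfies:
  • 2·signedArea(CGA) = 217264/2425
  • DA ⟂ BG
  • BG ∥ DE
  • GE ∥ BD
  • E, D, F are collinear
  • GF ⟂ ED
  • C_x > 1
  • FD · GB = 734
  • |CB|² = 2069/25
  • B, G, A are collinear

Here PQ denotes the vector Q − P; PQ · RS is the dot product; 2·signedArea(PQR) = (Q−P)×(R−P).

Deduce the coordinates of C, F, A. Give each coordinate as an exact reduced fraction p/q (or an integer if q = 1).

1. F_x = 6396/485  [E, D, F are collinear ∩ GF ⟂ ED]
2. F_y = 3748/485  [E, D, F are collinear ∩ GF ⟂ ED]
   → F = (6396/485, 3748/485)
3. A_x = -6396/485  [B, G, A are collinear ∩ DA ⟂ BG]
4. A_y = -6658/485  [B, G, A are collinear ∩ DA ⟂ BG]
   → A = (-6396/485, -6658/485)
5. C_x = 8/5  [line 12478/485·x + -10276/485·y + -99824/2425 = 0 ∩ |CB|² = 2069/25]
6. C_y = 0  [line 12478/485·x + -10276/485·y + -99824/2425 = 0 ∩ |CB|² = 2069/25]
   → C = (8/5, 0)

A = (-6396/485, -6658/485)
C = (8/5, 0)
F = (6396/485, 3748/485)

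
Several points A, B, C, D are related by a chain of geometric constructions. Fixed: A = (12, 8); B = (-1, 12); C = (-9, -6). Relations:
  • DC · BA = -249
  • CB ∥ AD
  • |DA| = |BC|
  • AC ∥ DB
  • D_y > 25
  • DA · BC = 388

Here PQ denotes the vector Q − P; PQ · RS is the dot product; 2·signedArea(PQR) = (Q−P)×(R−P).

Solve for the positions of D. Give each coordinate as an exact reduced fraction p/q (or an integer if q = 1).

D = (20, 26)

1. D_x = 20  [AC ∥ DB ∩ CB ∥ AD]
2. D_y = 26  [AC ∥ DB ∩ CB ∥ AD]
   → D = (20, 26)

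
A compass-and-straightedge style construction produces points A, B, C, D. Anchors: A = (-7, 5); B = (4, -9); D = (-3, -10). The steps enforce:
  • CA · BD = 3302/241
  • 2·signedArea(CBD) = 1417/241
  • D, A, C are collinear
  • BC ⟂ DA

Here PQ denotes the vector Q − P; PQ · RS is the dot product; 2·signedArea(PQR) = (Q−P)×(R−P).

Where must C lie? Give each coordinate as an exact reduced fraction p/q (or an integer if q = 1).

1. C_x = -671/241  [D, A, C are collinear ∩ BC ⟂ DA]
2. C_y = -2605/241  [D, A, C are collinear ∩ BC ⟂ DA]
   → C = (-671/241, -2605/241)

C = (-671/241, -2605/241)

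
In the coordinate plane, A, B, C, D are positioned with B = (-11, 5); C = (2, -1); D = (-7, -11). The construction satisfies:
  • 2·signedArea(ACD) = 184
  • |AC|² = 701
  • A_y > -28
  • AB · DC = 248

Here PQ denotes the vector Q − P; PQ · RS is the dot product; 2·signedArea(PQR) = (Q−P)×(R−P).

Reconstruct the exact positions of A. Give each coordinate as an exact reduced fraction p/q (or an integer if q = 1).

A = (-3, -27)

1. A_x = -3  [2·signedArea(ACD) = 184 ∩ AB · DC = 248]
2. A_y = -27  [2·signedArea(ACD) = 184 ∩ AB · DC = 248]
   → A = (-3, -27)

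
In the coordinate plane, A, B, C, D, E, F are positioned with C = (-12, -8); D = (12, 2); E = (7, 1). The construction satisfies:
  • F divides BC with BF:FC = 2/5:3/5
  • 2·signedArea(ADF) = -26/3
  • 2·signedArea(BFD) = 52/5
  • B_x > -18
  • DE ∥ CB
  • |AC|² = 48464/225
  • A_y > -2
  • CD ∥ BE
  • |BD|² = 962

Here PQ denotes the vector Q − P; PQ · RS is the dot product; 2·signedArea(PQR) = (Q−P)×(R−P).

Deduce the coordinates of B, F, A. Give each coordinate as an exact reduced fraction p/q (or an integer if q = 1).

1. B_x = -17  [CD ∥ BE ∩ DE ∥ CB]
2. B_y = -9  [CD ∥ BE ∩ DE ∥ CB]
   → B = (-17, -9)
3. F_x = -15  [F divides BC with BF:FC = 2/5:3/5]
4. F_y = -43/5  [F divides BC with BF:FC = 2/5:3/5]
   → F = (-15, -43/5)
5. A_x = 4/3  [line 53/5·x + -27·y + -968/15 = 0 ∩ |AC|² = 48464/225]
6. A_y = -28/15  [line 53/5·x + -27·y + -968/15 = 0 ∩ |AC|² = 48464/225]
   → A = (4/3, -28/15)

A = (4/3, -28/15)
B = (-17, -9)
F = (-15, -43/5)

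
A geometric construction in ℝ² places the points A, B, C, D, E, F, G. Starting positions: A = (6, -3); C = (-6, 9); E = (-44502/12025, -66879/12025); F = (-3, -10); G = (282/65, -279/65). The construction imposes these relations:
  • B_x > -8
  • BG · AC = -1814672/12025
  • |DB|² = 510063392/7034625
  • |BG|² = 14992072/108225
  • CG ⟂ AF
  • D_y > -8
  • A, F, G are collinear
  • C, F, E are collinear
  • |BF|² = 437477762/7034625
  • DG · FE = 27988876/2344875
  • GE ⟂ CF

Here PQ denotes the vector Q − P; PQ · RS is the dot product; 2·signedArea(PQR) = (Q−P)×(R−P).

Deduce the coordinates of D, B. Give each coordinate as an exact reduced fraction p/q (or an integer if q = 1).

B = (-89004/12025, -124699/36075)
D = (0, -23/3)

1. B_x = -89004/12025  [line 12·x + -12·y + 569252/12025 = 0 ∩ |BF|² = 437477762/7034625]
2. B_y = -124699/36075  [line 12·x + -12·y + 569252/12025 = 0 ∩ |BF|² = 437477762/7034625]
   → B = (-89004/12025, -124699/36075)
3. D_x = 0  [line 8427/12025·x + -53371/12025·y + -1227533/36075 = 0 ∩ |DB|² = 510063392/7034625]
4. D_y = -23/3  [line 8427/12025·x + -53371/12025·y + -1227533/36075 = 0 ∩ |DB|² = 510063392/7034625]
   → D = (0, -23/3)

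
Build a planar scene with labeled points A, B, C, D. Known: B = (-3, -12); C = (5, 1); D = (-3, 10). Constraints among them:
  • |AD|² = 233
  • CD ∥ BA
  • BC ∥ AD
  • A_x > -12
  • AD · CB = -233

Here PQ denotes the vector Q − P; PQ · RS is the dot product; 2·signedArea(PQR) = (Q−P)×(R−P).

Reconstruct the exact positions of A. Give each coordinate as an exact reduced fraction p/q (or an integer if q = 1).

1. A_x = -11  [BC ∥ AD ∩ CD ∥ BA]
2. A_y = -3  [BC ∥ AD ∩ CD ∥ BA]
   → A = (-11, -3)

A = (-11, -3)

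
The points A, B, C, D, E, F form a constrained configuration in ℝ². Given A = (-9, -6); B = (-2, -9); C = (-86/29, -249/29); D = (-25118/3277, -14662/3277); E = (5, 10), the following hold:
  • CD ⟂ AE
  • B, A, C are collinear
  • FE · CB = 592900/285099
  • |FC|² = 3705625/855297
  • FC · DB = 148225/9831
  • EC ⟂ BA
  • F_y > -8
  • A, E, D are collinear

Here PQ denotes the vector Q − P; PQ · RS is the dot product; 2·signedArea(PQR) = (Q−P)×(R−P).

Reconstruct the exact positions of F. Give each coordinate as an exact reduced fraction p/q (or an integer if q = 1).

1. F_x = -44554/9831  [FC · DB = 148225/9831 ∩ FE · CB = 592900/285099]
2. F_y = -70936/9831  [FC · DB = 148225/9831 ∩ FE · CB = 592900/285099]
   → F = (-44554/9831, -70936/9831)

F = (-44554/9831, -70936/9831)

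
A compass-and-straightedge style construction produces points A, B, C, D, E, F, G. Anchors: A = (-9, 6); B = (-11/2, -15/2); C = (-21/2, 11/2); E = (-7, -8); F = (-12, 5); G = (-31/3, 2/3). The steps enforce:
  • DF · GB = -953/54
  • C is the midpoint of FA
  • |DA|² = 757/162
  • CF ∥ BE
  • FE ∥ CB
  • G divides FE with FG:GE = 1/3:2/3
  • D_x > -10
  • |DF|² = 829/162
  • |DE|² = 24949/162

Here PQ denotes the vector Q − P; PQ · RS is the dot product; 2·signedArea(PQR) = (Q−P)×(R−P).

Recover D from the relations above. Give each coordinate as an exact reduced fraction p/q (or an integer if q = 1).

1. D_x = -179/18  [line -29/6·x + 49/6·y + -2192/27 = 0 ∩ |DF|² = 829/162]
2. D_y = 73/18  [line -29/6·x + 49/6·y + -2192/27 = 0 ∩ |DF|² = 829/162]
   → D = (-179/18, 73/18)

D = (-179/18, 73/18)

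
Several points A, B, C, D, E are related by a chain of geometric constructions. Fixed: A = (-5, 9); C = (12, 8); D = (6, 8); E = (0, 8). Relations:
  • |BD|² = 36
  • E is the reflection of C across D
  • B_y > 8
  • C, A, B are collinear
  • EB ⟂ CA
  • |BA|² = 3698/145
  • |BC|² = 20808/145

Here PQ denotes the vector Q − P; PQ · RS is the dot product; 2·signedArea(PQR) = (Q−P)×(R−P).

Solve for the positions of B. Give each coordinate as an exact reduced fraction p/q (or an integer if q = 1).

1. B_x = 6/145  [C, A, B are collinear ∩ EB ⟂ CA]
2. B_y = 1262/145  [C, A, B are collinear ∩ EB ⟂ CA]
   → B = (6/145, 1262/145)

B = (6/145, 1262/145)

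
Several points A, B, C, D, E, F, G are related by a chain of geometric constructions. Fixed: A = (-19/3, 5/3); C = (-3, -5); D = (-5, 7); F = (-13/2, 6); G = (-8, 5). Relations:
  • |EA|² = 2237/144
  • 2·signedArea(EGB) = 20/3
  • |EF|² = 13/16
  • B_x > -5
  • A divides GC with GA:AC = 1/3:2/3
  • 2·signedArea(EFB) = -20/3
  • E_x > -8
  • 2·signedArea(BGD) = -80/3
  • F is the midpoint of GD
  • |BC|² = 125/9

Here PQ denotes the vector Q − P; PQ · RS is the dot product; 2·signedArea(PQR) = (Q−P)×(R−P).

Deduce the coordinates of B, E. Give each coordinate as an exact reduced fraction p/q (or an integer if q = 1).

1. B_x = -14/3  [line -2·x + 3·y + -13/3 = 0 ∩ |BC|² = 125/9]
2. B_y = -5/3  [line -2·x + 3·y + -13/3 = 0 ∩ |BC|² = 125/9]
   → B = (-14/3, -5/3)
3. E_x = -29/4  [2·signedArea(EGB) = 20/3 ∩ 2·signedArea(EFB) = -20/3]
4. E_y = 11/2  [2·signedArea(EGB) = 20/3 ∩ 2·signedArea(EFB) = -20/3]
   → E = (-29/4, 11/2)

B = (-14/3, -5/3)
E = (-29/4, 11/2)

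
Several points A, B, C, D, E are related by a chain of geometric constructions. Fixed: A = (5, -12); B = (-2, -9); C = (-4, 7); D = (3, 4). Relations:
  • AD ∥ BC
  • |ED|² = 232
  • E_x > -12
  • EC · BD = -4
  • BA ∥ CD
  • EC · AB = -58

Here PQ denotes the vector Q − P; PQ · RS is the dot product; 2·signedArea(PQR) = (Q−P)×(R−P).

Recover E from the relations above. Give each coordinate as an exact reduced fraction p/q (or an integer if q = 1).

1. E_x = -11  [EC · BD = -4 ∩ EC · AB = -58]
2. E_y = 10  [EC · BD = -4 ∩ EC · AB = -58]
   → E = (-11, 10)

E = (-11, 10)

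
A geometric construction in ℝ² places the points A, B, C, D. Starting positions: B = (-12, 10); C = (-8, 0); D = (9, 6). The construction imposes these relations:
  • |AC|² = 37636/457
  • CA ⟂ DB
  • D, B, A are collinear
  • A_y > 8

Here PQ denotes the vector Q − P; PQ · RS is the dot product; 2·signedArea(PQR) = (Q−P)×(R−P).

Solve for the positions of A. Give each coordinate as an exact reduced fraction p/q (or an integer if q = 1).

1. A_x = -2880/457  [D, B, A are collinear ∩ CA ⟂ DB]
2. A_y = 4074/457  [D, B, A are collinear ∩ CA ⟂ DB]
   → A = (-2880/457, 4074/457)

A = (-2880/457, 4074/457)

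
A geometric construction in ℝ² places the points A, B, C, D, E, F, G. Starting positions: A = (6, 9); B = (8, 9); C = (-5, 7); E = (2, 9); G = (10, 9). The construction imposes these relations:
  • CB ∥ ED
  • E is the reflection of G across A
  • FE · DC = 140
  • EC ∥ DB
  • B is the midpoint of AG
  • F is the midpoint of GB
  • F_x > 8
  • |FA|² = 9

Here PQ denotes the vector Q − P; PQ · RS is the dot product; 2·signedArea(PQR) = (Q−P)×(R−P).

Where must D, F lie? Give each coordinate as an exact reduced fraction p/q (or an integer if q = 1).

D = (15, 11)
F = (9, 9)

1. D_x = 15  [EC ∥ DB ∩ CB ∥ ED]
2. D_y = 11  [EC ∥ DB ∩ CB ∥ ED]
   → D = (15, 11)
3. F_x = 9  [F is the midpoint of GB]
4. F_y = 9  [F is the midpoint of GB]
   → F = (9, 9)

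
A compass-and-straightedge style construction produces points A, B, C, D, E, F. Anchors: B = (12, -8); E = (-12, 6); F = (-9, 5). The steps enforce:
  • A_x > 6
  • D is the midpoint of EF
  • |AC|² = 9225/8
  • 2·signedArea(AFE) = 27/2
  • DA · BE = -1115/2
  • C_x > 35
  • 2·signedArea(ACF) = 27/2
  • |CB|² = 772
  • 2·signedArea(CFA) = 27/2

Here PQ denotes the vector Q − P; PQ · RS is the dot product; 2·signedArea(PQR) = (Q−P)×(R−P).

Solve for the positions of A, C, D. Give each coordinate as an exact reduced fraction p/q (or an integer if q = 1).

A = (27/4, -19/4)
C = (36, -22)
D = (-21/2, 11/2)

1. D_x = -21/2  [D is the midpoint of EF]
2. D_y = 11/2  [D is the midpoint of EF]
   → D = (-21/2, 11/2)
3. A_x = 27/4  [2·signedArea(AFE) = 27/2 ∩ DA · BE = -1115/2]
4. A_y = -19/4  [2·signedArea(AFE) = 27/2 ∩ DA · BE = -1115/2]
   → A = (27/4, -19/4)
5. C_x = 36  [line 39/4·x + 63/4·y + -9/2 = 0 ∩ |AC|² = 9225/8]
6. C_y = -22  [line 39/4·x + 63/4·y + -9/2 = 0 ∩ |AC|² = 9225/8]
   → C = (36, -22)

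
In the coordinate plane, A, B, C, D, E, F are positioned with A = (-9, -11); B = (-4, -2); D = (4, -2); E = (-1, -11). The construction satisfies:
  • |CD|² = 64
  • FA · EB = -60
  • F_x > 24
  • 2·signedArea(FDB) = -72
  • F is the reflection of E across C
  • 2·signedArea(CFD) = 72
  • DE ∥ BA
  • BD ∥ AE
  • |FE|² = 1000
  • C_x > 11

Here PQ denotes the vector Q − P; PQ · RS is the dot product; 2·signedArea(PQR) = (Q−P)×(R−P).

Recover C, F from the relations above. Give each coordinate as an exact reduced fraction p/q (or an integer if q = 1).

1. F_x = 25  [FA · EB = -60 ∩ 2·signedArea(FDB) = -72]
2. F_y = 7  [FA · EB = -60 ∩ 2·signedArea(FDB) = -72]
   → F = (25, 7)
3. C_x = 12  [2·signedArea(CFD) = 72 ∩ F is the reflection of E across C]
4. C_y = -2  [2·signedArea(CFD) = 72 ∩ F is the reflection of E across C]
   → C = (12, -2)

C = (12, -2)
F = (25, 7)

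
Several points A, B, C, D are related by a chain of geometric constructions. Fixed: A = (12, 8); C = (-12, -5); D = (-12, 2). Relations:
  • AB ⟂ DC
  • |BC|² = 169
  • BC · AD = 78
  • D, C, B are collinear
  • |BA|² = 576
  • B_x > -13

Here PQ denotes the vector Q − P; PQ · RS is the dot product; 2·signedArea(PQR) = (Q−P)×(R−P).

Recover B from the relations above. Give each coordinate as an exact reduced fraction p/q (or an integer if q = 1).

B = (-12, 8)

1. B_x = -12  [D, C, B are collinear ∩ AB ⟂ DC]
2. B_y = 8  [D, C, B are collinear ∩ AB ⟂ DC]
   → B = (-12, 8)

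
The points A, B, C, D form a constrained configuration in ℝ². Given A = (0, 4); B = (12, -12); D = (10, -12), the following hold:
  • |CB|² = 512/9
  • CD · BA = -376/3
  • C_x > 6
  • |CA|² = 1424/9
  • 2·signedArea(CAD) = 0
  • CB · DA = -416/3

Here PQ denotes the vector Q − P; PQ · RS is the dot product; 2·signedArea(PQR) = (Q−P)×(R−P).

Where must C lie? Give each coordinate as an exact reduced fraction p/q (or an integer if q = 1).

C = (20/3, -20/3)

1. C_x = 20/3  [2·signedArea(CAD) = 0 ∩ CB · DA = -416/3]
2. C_y = -20/3  [2·signedArea(CAD) = 0 ∩ CB · DA = -416/3]
   → C = (20/3, -20/3)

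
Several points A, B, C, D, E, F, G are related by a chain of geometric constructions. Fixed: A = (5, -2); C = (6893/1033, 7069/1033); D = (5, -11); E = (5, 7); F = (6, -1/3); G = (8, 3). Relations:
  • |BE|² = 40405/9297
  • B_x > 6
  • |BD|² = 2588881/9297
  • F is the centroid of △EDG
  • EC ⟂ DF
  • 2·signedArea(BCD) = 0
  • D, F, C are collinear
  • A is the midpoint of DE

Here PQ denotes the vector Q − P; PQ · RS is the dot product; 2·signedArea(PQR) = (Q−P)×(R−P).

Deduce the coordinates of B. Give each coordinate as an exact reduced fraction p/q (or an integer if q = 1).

B = (6774/1033, 17399/3099)

1. B_x = 6774/1033  [line 18432/1033·x + -1728/1033·y + -111168/1033 = 0 ∩ |BD|² = 2588881/9297]
2. B_y = 17399/3099  [line 18432/1033·x + -1728/1033·y + -111168/1033 = 0 ∩ |BD|² = 2588881/9297]
   → B = (6774/1033, 17399/3099)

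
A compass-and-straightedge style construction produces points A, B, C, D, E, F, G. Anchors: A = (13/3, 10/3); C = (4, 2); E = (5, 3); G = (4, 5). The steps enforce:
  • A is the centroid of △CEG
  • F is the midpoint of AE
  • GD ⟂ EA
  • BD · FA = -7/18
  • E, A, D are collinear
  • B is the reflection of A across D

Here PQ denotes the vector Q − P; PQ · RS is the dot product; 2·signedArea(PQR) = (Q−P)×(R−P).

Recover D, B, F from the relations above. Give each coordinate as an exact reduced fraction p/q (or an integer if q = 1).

B = (37/15, 64/15)
D = (17/5, 19/5)
F = (14/3, 19/6)

1. D_x = 17/5  [E, A, D are collinear ∩ GD ⟂ EA]
2. D_y = 19/5  [E, A, D are collinear ∩ GD ⟂ EA]
   → D = (17/5, 19/5)
3. B_x = 37/15  [B is the reflection of A across D]
4. B_y = 64/15  [B is the reflection of A across D]
   → B = (37/15, 64/15)
5. F_x = 14/3  [F is the midpoint of AE]
6. F_y = 19/6  [F is the midpoint of AE]
   → F = (14/3, 19/6)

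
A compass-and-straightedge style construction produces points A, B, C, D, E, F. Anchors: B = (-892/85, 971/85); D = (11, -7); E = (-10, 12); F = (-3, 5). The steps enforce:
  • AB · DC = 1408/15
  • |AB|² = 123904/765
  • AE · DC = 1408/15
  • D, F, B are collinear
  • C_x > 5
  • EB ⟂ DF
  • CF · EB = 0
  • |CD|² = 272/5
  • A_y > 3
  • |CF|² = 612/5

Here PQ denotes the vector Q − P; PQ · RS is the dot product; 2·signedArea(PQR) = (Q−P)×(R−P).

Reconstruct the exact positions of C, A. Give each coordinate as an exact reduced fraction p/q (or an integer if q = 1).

A = (-212/255, 267/85)
C = (27/5, -11/5)

1. C_x = 27/5  [line 42/85·x + 49/85·y + -7/5 = 0 ∩ |CF|² = 612/5]
2. C_y = -11/5  [line 42/85·x + 49/85·y + -7/5 = 0 ∩ |CF|² = 612/5]
   → C = (27/5, -11/5)
3. A_x = -212/255  [line 28/5·x + -24/5·y + 296/15 = 0 ∩ |AB|² = 123904/765]
4. A_y = 267/85  [line 28/5·x + -24/5·y + 296/15 = 0 ∩ |AB|² = 123904/765]
   → A = (-212/255, 267/85)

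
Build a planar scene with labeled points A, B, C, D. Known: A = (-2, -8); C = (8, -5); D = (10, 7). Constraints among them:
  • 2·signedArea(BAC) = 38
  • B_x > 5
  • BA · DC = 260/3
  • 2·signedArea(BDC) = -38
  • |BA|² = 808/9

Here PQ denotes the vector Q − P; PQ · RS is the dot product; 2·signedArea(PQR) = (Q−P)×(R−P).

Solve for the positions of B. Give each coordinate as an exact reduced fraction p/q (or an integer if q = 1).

1. B_x = 16/3  [2·signedArea(BDC) = -38 ∩ 2·signedArea(BAC) = 38]
2. B_y = -2  [2·signedArea(BDC) = -38 ∩ 2·signedArea(BAC) = 38]
   → B = (16/3, -2)

B = (16/3, -2)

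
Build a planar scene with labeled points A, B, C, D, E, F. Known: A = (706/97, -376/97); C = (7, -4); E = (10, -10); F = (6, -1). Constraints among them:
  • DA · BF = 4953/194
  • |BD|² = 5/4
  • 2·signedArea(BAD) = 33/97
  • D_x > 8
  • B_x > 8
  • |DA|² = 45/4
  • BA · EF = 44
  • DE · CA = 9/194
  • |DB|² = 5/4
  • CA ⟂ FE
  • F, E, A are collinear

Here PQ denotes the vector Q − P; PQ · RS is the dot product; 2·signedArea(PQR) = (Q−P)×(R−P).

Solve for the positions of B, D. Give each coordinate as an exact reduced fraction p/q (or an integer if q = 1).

B = (9, -8)
D = (17/2, -7)

1. D_x = 17/2  [line -27/97·x + -12/97·y + 3/2 = 0 ∩ |DA|² = 45/4]
2. D_y = -7  [line -27/97·x + -12/97·y + 3/2 = 0 ∩ |DA|² = 45/4]
   → D = (17/2, -7)
3. B_x = 9  [2·signedArea(BAD) = 33/97 ∩ BA · EF = 44]
4. B_y = -8  [2·signedArea(BAD) = 33/97 ∩ BA · EF = 44]
   → B = (9, -8)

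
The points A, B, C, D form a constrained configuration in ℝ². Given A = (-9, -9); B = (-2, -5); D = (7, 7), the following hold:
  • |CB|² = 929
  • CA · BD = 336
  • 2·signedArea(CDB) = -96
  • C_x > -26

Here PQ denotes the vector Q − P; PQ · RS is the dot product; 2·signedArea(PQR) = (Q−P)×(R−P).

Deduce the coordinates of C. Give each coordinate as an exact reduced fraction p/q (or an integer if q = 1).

C = (-25, -25)

1. C_x = -25  [CA · BD = 336 ∩ 2·signedArea(CDB) = -96]
2. C_y = -25  [CA · BD = 336 ∩ 2·signedArea(CDB) = -96]
   → C = (-25, -25)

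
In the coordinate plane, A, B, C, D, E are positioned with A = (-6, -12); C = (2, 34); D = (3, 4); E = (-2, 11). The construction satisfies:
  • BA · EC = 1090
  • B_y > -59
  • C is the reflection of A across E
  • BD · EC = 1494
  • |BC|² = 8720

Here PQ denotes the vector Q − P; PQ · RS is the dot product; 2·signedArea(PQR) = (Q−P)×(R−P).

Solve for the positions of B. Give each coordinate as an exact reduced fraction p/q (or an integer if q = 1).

1. B_x = -14  [line -4·x + -23·y + -1390 = 0 ∩ |BC|² = 8720]
2. B_y = -58  [line -4·x + -23·y + -1390 = 0 ∩ |BC|² = 8720]
   → B = (-14, -58)

B = (-14, -58)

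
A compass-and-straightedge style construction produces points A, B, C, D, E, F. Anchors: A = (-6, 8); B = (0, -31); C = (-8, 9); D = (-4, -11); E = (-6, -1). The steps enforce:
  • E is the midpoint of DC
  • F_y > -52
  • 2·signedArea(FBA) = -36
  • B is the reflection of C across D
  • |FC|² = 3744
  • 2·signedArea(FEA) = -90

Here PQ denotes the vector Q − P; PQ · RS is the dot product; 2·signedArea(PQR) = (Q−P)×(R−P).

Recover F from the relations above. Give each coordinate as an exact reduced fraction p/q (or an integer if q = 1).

1. F_x = 4  [2·signedArea(FEA) = -90 ∩ 2·signedArea(FBA) = -36]
2. F_y = -51  [2·signedArea(FEA) = -90 ∩ 2·signedArea(FBA) = -36]
   → F = (4, -51)

F = (4, -51)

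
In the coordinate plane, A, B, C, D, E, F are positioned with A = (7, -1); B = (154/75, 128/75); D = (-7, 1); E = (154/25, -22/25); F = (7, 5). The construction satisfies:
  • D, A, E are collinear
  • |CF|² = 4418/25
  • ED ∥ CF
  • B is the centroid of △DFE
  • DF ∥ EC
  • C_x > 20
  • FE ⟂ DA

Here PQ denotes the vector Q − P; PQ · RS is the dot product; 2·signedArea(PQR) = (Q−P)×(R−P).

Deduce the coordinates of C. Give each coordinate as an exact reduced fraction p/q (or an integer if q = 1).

C = (504/25, 78/25)

1. C_x = 504/25  [ED ∥ CF ∩ DF ∥ EC]
2. C_y = 78/25  [ED ∥ CF ∩ DF ∥ EC]
   → C = (504/25, 78/25)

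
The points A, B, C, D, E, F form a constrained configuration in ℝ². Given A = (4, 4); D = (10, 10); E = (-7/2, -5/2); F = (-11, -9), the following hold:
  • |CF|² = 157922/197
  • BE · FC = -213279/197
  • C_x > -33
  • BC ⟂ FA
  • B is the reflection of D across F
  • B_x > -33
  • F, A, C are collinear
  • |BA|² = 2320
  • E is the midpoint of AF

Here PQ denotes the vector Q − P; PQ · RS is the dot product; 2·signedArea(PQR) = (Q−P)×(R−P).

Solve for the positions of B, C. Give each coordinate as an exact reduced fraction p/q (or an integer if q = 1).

B = (-32, -28)
C = (-6382/197, -5426/197)

1. B_x = -32  [B is the reflection of D across F]
2. B_y = -28  [B is the reflection of D across F]
   → B = (-32, -28)
3. C_x = -6382/197  [F, A, C are collinear ∩ BC ⟂ FA]
4. C_y = -5426/197  [F, A, C are collinear ∩ BC ⟂ FA]
   → C = (-6382/197, -5426/197)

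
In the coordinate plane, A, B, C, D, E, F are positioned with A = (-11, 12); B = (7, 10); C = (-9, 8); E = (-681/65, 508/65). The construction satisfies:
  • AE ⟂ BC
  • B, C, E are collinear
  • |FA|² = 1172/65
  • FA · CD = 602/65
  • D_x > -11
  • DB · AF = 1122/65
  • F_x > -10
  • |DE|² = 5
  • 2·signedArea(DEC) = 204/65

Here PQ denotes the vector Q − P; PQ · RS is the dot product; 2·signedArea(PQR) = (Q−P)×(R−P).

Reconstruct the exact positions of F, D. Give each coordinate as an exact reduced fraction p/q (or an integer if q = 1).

D = (-10, 10)
F = (-649/65, 512/65)

1. D_x = -10  [line -12/65·x + 96/65·y + -216/13 = 0 ∩ |DE|² = 5]
2. D_y = 10  [line -12/65·x + 96/65·y + -216/13 = 0 ∩ |DE|² = 5]
   → D = (-10, 10)
3. F_x = -649/65  [FA · CD = 602/65 ∩ DB · AF = 1122/65]
4. F_y = 512/65  [FA · CD = 602/65 ∩ DB · AF = 1122/65]
   → F = (-649/65, 512/65)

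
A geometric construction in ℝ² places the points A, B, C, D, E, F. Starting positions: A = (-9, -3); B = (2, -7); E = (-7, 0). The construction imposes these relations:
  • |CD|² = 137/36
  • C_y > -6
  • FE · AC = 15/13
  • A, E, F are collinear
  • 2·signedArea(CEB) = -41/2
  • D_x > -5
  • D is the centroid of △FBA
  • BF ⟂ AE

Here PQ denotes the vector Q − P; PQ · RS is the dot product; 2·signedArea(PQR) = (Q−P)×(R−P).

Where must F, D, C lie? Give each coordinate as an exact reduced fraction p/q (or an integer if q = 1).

1. F_x = -97/13  [A, E, F are collinear ∩ BF ⟂ AE]
2. F_y = -9/13  [A, E, F are collinear ∩ BF ⟂ AE]
   → F = (-97/13, -9/13)
3. D_x = -188/39  [D is the centroid of △FBA]
4. D_y = -139/39  [D is the centroid of △FBA]
   → D = (-188/39, -139/39)
5. C_x = -7/2  [2·signedArea(CEB) = -41/2 ∩ FE · AC = 15/13]
6. C_y = -5  [2·signedArea(CEB) = -41/2 ∩ FE · AC = 15/13]
   → C = (-7/2, -5)

C = (-7/2, -5)
D = (-188/39, -139/39)
F = (-97/13, -9/13)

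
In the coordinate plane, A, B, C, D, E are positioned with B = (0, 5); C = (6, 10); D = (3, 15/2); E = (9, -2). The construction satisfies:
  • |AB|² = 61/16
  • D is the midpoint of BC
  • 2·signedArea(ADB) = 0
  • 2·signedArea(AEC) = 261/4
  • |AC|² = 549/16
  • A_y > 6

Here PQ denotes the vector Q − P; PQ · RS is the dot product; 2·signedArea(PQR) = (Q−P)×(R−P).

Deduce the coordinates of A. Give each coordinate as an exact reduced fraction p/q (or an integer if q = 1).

A = (3/2, 25/4)

1. A_x = 3/2  [2·signedArea(ADB) = 0 ∩ 2·signedArea(AEC) = 261/4]
2. A_y = 25/4  [2·signedArea(ADB) = 0 ∩ 2·signedArea(AEC) = 261/4]
   → A = (3/2, 25/4)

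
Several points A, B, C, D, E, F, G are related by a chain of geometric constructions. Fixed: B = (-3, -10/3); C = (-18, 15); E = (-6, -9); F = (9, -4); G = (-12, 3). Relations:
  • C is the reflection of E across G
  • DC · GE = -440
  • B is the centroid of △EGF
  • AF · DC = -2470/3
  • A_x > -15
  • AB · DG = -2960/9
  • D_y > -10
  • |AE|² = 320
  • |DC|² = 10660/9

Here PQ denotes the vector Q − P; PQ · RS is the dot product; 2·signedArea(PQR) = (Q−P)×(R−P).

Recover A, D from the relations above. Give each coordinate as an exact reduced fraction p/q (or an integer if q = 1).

1. D_x = 6  [line -6·x + 12·y + 152 = 0 ∩ |DC|² = 10660/9]
2. D_y = -29/3  [line -6·x + 12·y + 152 = 0 ∩ |DC|² = 10660/9]
   → D = (6, -29/3)
3. A_x = -14  [AF · DC = -2470/3 ∩ AB · DG = -2960/9]
4. A_y = 7  [AF · DC = -2470/3 ∩ AB · DG = -2960/9]
   → A = (-14, 7)

A = (-14, 7)
D = (6, -29/3)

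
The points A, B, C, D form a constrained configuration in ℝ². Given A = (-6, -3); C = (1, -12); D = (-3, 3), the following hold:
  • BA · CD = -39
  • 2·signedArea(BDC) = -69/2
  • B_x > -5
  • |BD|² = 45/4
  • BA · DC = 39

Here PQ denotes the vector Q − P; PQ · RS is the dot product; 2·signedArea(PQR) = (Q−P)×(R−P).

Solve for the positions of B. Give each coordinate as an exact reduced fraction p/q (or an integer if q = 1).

B = (-9/2, 0)

1. B_x = -9/2  [BA · DC = 39 ∩ 2·signedArea(BDC) = -69/2]
2. B_y = 0  [BA · DC = 39 ∩ 2·signedArea(BDC) = -69/2]
   → B = (-9/2, 0)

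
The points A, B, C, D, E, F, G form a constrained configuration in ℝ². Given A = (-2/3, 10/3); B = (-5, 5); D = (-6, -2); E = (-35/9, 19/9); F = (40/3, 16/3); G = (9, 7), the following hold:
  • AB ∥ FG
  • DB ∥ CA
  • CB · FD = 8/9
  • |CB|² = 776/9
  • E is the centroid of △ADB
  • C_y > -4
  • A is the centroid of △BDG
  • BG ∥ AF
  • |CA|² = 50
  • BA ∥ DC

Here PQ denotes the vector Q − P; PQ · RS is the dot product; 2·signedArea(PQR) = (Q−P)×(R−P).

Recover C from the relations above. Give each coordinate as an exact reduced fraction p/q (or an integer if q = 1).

1. C_x = -5/3  [DB ∥ CA ∩ BA ∥ DC]
2. C_y = -11/3  [DB ∥ CA ∩ BA ∥ DC]
   → C = (-5/3, -11/3)

C = (-5/3, -11/3)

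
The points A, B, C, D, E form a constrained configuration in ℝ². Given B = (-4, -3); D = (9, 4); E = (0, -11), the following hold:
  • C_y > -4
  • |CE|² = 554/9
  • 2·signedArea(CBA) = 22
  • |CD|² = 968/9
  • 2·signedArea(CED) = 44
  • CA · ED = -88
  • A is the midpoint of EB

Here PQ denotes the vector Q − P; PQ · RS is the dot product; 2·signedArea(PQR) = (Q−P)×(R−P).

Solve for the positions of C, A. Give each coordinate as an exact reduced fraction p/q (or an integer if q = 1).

A = (-2, -7)
C = (5/3, -10/3)

1. C_x = 5/3  [line -15·x + 9·y + 55 = 0 ∩ |CE|² = 554/9]
2. C_y = -10/3  [line -15·x + 9·y + 55 = 0 ∩ |CE|² = 554/9]
   → C = (5/3, -10/3)
3. A_x = -2  [2·signedArea(CBA) = 22 ∩ A is the midpoint of EB]
4. A_y = -7  [2·signedArea(CBA) = 22 ∩ A is the midpoint of EB]
   → A = (-2, -7)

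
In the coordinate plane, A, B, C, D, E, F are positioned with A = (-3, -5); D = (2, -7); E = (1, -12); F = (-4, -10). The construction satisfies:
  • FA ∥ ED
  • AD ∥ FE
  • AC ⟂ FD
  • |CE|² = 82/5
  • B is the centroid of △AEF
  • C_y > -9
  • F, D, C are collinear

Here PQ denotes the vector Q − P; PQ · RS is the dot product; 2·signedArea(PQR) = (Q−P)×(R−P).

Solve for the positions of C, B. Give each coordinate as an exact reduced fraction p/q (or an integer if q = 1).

1. C_x = -6/5  [F, D, C are collinear ∩ AC ⟂ FD]
2. C_y = -43/5  [F, D, C are collinear ∩ AC ⟂ FD]
   → C = (-6/5, -43/5)
3. B_x = -2  [B is the centroid of △AEF]
4. B_y = -9  [B is the centroid of △AEF]
   → B = (-2, -9)

B = (-2, -9)
C = (-6/5, -43/5)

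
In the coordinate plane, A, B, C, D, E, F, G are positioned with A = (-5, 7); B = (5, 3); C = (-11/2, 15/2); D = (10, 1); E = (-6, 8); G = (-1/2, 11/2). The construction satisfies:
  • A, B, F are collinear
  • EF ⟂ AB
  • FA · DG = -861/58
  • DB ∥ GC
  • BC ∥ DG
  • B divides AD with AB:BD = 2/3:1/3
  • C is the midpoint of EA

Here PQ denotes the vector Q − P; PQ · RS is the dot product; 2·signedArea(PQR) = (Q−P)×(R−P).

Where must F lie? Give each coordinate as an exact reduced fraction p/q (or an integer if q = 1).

1. F_x = -180/29  [A, B, F are collinear ∩ EF ⟂ AB]
2. F_y = 217/29  [A, B, F are collinear ∩ EF ⟂ AB]
   → F = (-180/29, 217/29)

F = (-180/29, 217/29)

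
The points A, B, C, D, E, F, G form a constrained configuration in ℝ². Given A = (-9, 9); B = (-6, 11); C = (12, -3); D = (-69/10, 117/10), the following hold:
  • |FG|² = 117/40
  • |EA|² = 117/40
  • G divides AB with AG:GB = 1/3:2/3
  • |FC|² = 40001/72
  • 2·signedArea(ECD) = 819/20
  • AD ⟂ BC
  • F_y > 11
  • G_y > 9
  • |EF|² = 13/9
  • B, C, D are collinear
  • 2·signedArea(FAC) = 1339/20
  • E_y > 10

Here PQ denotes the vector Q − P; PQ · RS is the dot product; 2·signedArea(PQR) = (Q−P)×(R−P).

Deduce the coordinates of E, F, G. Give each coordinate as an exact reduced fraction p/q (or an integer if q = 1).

1. E_x = -159/20  [line -147/10·x + -189/10·y + 315/4 = 0 ∩ |EA|² = 117/40]
2. E_y = 207/20  [line -147/10·x + -189/10·y + 315/4 = 0 ∩ |EA|² = 117/40]
   → E = (-159/20, 207/20)
3. F_x = -139/20  [line 12·x + 21·y + -2959/20 = 0 ∩ |FC|² = 40001/72]
4. F_y = 661/60  [line 12·x + 21·y + -2959/20 = 0 ∩ |FC|² = 40001/72]
   → F = (-139/20, 661/60)
5. G_x = -8  [G divides AB with AG:GB = 1/3:2/3]
6. G_y = 29/3  [G divides AB with AG:GB = 1/3:2/3]
   → G = (-8, 29/3)

E = (-159/20, 207/20)
F = (-139/20, 661/60)
G = (-8, 29/3)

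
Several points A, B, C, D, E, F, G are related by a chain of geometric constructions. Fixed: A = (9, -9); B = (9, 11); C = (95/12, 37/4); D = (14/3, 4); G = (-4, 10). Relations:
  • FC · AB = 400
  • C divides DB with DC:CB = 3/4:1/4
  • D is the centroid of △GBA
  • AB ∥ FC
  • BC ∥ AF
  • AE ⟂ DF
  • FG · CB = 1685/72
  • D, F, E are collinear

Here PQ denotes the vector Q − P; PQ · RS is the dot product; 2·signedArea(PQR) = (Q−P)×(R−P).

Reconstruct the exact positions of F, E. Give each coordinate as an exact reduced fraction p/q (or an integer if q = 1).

1. F_x = 95/12  [AB ∥ FC ∩ BC ∥ AF]
2. F_y = -43/4  [AB ∥ FC ∩ BC ∥ AF]
   → F = (95/12, -43/4)
3. E_x = 8321/1095  [D, F, E are collinear ∩ AE ⟂ DF]
4. E_y = -10193/1095  [D, F, E are collinear ∩ AE ⟂ DF]
   → E = (8321/1095, -10193/1095)

E = (8321/1095, -10193/1095)
F = (95/12, -43/4)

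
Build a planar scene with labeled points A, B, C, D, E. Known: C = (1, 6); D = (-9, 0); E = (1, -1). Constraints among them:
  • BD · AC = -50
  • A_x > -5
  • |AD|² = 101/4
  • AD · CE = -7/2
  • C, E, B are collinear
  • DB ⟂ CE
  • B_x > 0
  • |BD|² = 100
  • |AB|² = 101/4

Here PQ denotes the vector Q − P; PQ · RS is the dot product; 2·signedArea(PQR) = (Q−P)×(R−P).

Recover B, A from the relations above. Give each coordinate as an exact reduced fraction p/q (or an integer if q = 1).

A = (-4, -1/2)
B = (1, 0)

1. B_x = 1  [C, E, B are collinear ∩ DB ⟂ CE]
2. B_y = 0  [C, E, B are collinear ∩ DB ⟂ CE]
   → B = (1, 0)
3. A_x = -4  [AD · CE = -7/2 ∩ BD · AC = -50]
4. A_y = -1/2  [AD · CE = -7/2 ∩ BD · AC = -50]
   → A = (-4, -1/2)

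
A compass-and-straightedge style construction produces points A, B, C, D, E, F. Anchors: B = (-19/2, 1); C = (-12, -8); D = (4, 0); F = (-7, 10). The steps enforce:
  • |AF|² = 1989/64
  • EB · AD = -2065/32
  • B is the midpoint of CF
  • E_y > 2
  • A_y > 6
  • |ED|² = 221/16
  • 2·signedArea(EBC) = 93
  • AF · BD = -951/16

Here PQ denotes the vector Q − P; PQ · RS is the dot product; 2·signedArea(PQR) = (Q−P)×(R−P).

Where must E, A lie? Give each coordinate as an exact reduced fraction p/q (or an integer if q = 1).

1. E_x = 5/4  [line 9·x + -5/2·y + -5 = 0 ∩ |ED|² = 221/16]
2. E_y = 5/2  [line 9·x + -5/2·y + -5 = 0 ∩ |ED|² = 221/16]
   → E = (5/4, 5/2)
3. A_x = -23/8  [EB · AD = -2065/32 ∩ AF · BD = -951/16]
4. A_y = 25/4  [EB · AD = -2065/32 ∩ AF · BD = -951/16]
   → A = (-23/8, 25/4)

A = (-23/8, 25/4)
E = (5/4, 5/2)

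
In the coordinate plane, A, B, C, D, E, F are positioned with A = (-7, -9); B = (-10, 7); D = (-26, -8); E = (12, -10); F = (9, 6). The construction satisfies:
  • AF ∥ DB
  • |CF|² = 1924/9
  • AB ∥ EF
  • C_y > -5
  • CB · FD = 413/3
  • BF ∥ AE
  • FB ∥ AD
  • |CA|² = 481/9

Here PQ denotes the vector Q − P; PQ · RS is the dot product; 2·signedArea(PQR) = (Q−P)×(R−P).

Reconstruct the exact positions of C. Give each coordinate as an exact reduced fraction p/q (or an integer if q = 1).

C = (-5/3, -4)

1. C_x = -5/3  [line 35·x + 14·y + 343/3 = 0 ∩ |CA|² = 481/9]
2. C_y = -4  [line 35·x + 14·y + 343/3 = 0 ∩ |CA|² = 481/9]
   → C = (-5/3, -4)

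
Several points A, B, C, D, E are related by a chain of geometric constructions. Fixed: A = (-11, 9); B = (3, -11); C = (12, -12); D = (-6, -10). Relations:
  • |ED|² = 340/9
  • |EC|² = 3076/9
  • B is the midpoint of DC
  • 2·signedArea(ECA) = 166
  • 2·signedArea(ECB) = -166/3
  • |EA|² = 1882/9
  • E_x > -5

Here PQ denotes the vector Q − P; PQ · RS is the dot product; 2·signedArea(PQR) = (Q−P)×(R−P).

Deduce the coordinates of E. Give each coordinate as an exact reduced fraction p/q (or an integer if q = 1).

E = (-14/3, -4)

1. E_x = -14/3  [2·signedArea(ECB) = -166/3 ∩ 2·signedArea(ECA) = 166]
2. E_y = -4  [2·signedArea(ECB) = -166/3 ∩ 2·signedArea(ECA) = 166]
   → E = (-14/3, -4)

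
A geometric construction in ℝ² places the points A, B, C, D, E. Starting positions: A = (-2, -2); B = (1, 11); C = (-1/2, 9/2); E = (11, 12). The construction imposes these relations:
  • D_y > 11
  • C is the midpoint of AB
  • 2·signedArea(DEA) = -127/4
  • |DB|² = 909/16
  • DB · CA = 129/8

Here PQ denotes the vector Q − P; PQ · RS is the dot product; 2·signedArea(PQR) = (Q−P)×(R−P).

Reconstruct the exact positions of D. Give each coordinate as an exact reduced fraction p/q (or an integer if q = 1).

D = (17/2, 47/4)

1. D_x = 17/2  [2·signedArea(DEA) = -127/4 ∩ DB · CA = 129/8]
2. D_y = 47/4  [2·signedArea(DEA) = -127/4 ∩ DB · CA = 129/8]
   → D = (17/2, 47/4)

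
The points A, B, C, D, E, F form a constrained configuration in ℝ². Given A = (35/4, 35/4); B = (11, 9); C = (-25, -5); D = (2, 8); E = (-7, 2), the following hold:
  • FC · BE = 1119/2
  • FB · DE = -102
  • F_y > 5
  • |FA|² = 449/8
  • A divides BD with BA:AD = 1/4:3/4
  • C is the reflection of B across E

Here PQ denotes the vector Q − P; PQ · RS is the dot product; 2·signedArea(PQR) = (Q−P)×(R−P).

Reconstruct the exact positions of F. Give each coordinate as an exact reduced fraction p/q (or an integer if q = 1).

1. F_x = 2  [FC · BE = 1119/2 ∩ FB · DE = -102]
2. F_y = 11/2  [FC · BE = 1119/2 ∩ FB · DE = -102]
   → F = (2, 11/2)

F = (2, 11/2)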